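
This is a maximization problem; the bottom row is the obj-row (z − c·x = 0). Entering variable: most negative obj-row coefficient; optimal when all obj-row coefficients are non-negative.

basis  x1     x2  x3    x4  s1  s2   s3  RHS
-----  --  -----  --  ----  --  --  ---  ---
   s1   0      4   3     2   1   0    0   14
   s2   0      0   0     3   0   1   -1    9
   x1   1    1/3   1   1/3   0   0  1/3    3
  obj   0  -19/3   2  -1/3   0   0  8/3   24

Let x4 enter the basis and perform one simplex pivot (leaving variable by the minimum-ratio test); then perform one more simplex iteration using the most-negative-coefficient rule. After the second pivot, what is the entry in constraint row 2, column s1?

0

Ratio test on column x4 — row 1: 14/2 = 7; row 2: 9/3 = 3; row 3: 3/(1/3) = 9. Minimum is 3 at row 2 (s2 leaves); pivot element 3.
Divide row 2 by 3; eliminate column x4 from the other rows.
Second iteration: most negative obj-row entry is -19/3 in column x2, so x2 enters.
Ratio test on column x2 — row 1: 8/4 = 2; row 2: entry 0 ≤ 0; row 3: 2/(1/3) = 6. Minimum is 2 at row 1 (s1 leaves); pivot element 4.
Divide row 1 by 4; eliminate column x2 from the other rows.
After both pivots, the entry at constraint row 2, column s1 is 0.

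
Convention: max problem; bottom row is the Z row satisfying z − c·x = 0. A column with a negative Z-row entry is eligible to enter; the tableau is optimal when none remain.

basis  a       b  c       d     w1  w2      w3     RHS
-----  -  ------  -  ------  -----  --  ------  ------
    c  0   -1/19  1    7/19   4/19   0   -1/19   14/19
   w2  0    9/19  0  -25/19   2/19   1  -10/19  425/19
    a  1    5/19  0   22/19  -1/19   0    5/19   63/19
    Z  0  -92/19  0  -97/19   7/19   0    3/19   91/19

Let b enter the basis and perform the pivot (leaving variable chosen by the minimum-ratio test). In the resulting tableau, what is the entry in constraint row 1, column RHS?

Ratio test on column b — row 1: entry -1/19 ≤ 0; row 2: (425/19)/(9/19) = 425/9; row 3: (63/19)/(5/19) = 63/5. Minimum is 63/5 at row 3 (a leaves); pivot element 5/19.
Divide row 3 by 5/19; eliminate column b from the other rows.
Row 1 update in column RHS: 14/19 − (-1/19)·(63/5) = 7/5.

7/5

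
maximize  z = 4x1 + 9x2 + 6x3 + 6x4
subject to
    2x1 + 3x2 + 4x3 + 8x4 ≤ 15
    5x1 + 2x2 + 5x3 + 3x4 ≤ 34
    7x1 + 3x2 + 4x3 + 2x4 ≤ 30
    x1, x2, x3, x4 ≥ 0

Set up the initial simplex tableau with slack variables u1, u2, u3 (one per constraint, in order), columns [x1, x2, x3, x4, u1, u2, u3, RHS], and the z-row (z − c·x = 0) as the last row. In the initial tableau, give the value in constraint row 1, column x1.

Constraint 1 has coefficient 2 on x1.

2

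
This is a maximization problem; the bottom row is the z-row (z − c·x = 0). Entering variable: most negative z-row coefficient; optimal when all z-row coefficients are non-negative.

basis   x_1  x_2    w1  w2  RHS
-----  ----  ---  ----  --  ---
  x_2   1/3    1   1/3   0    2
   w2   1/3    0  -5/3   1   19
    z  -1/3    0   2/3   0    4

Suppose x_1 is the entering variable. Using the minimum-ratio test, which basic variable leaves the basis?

x_2

Column x_1 entries and ratios — x_2: 2/(1/3) = 6; w2: 19/(1/3) = 57.
Smallest ratio is 6 in the row of x_2, so x_2 leaves.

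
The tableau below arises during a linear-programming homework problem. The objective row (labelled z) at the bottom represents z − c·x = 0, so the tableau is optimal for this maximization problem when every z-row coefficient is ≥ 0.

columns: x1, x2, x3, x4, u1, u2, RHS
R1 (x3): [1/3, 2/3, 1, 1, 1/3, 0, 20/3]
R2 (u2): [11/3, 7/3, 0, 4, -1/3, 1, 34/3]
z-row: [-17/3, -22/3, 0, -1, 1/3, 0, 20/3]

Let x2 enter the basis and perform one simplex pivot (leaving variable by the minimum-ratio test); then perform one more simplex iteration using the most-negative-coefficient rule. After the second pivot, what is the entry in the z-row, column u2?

Ratio test on column x2 — row 1: (20/3)/(2/3) = 10; row 2: (34/3)/(7/3) = 34/7. Minimum is 34/7 at row 2 (u2 leaves); pivot element 7/3.
Divide row 2 by 7/3; eliminate column x2 from the other rows.
Second iteration: most negative z-row entry is -5/7 in column u1, so u1 enters.
Ratio test on column u1 — row 1: (24/7)/(3/7) = 8; row 2: entry -1/7 ≤ 0. Minimum is 8 at row 1 (x3 leaves); pivot element 3/7.
Divide row 1 by 3/7; eliminate column u1 from the other rows.
After both pivots, the entry at the z-row, column u2 is 8/3.

8/3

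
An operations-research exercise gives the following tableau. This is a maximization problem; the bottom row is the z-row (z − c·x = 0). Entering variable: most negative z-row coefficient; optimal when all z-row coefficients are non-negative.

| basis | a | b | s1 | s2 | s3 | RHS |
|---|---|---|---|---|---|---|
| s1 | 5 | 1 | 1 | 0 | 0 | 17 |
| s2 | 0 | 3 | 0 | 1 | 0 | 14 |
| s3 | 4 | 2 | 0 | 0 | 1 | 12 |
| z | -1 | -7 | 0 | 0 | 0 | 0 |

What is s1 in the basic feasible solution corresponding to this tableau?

s1 is basic (row 1); its value is the RHS of that row, 17.

17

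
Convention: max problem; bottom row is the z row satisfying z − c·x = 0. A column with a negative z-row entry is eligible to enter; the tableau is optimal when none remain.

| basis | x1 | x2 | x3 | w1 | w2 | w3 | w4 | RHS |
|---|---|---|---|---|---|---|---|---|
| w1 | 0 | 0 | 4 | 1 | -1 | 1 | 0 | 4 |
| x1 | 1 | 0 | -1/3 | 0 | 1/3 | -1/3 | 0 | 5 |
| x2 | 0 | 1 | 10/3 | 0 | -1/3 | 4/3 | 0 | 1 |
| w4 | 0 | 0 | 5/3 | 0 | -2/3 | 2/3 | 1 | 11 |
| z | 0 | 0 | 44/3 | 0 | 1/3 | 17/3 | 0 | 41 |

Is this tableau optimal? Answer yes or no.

yes

Every z-row coefficient is ≥ 0, so the tableau is optimal.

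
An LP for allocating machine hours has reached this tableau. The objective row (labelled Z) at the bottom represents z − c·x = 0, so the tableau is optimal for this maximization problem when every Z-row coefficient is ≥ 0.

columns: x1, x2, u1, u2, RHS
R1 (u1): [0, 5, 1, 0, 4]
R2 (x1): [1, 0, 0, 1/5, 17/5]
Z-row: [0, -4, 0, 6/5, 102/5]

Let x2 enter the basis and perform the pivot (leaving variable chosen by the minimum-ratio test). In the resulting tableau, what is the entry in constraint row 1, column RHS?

Ratio test on column x2 — row 1: 4/5 = 4/5; row 2: entry 0 ≤ 0. Minimum is 4/5 at row 1 (u1 leaves); pivot element 5.
Divide row 1 by 5; eliminate column x2 from the other rows.
In the new row 1, the RHS entry is the old entry divided by the pivot: 4/5 = 4/5.

4/5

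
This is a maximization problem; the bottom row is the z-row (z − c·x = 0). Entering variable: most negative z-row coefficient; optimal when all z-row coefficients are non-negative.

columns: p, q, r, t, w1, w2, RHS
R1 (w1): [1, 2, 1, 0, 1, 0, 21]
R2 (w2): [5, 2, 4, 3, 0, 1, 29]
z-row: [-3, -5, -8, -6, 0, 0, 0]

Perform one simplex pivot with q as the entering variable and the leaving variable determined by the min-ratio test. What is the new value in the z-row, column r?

Ratio test on column q — row 1: 21/2 = 21/2; row 2: 29/2 = 29/2. Minimum is 21/2 at row 1 (w1 leaves); pivot element 2.
Divide row 1 by 2; eliminate column q from the other rows.
z-row update in column r: -8 − (-5)·(1/2) = -11/2.

-11/2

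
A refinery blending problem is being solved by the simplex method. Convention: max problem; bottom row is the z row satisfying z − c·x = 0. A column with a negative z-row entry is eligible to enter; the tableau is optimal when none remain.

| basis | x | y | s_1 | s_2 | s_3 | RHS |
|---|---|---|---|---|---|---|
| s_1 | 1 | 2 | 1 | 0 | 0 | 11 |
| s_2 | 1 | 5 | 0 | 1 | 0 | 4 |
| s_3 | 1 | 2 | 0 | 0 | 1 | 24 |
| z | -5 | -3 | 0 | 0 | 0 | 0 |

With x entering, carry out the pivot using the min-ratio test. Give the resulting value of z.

Ratio test on column x — row 1: 11/1 = 11; row 2: 4/1 = 4; row 3: 24/1 = 24. Minimum is 4 at row 2 (s_2 leaves); pivot element 1.
Pivot on row 2; the z-row RHS becomes 0 − (-5)·4 = 20.

20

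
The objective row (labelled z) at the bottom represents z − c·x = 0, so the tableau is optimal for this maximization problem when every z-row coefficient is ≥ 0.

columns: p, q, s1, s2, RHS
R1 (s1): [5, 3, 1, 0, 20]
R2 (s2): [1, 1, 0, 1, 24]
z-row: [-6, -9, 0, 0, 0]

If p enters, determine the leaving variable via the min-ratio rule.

s1

Column p entries and ratios — s1: 20/5 = 4; s2: 24/1 = 24.
Smallest ratio is 4 in the row of s1, so s1 leaves.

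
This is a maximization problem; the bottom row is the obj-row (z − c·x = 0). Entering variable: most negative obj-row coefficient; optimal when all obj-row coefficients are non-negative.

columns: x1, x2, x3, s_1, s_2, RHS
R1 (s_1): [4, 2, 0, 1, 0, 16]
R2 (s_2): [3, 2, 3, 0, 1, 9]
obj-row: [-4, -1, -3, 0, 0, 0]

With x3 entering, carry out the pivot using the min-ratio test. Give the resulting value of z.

9

Ratio test on column x3 — row 1: entry 0 ≤ 0; row 2: 9/3 = 3. Minimum is 3 at row 2 (s_2 leaves); pivot element 3.
Pivot on row 2; the obj-row RHS becomes 0 − (-3)·3 = 9.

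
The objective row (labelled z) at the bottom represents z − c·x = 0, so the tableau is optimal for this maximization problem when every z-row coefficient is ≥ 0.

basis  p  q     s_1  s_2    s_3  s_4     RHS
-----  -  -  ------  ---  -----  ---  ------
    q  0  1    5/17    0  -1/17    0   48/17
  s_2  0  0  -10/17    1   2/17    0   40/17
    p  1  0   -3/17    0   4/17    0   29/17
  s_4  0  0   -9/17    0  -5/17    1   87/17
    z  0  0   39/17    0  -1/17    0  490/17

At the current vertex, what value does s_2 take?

s_2 is basic (row 2); its value is the RHS of that row, 40/17.

40/17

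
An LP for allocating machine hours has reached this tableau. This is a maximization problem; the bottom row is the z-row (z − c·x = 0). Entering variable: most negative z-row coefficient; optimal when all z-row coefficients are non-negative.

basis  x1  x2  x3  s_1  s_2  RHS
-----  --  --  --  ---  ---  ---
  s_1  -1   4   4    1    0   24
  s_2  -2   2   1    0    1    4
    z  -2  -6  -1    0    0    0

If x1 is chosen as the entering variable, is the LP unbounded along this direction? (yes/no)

yes

Every constraint-row entry in column x1 is ≤ 0, so increasing x1 is unbounded.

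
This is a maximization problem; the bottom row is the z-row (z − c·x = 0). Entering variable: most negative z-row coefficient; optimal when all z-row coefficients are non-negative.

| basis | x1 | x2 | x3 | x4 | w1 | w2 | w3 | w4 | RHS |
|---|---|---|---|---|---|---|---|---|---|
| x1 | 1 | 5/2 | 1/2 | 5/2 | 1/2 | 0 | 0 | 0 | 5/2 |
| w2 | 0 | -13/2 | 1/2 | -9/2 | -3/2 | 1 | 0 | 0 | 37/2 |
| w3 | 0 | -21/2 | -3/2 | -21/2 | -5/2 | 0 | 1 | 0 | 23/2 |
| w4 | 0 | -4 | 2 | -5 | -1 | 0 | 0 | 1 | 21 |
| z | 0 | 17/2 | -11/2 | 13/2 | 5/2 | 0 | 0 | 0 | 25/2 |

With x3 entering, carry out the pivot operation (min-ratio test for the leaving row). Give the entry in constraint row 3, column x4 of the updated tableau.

-3

Ratio test on column x3 — row 1: (5/2)/(1/2) = 5; row 2: (37/2)/(1/2) = 37; row 3: entry -3/2 ≤ 0; row 4: 21/2 = 21/2. Minimum is 5 at row 1 (x1 leaves); pivot element 1/2.
Divide row 1 by 1/2; eliminate column x3 from the other rows.
Row 3 update in column x4: -21/2 − (-3/2)·5 = -3.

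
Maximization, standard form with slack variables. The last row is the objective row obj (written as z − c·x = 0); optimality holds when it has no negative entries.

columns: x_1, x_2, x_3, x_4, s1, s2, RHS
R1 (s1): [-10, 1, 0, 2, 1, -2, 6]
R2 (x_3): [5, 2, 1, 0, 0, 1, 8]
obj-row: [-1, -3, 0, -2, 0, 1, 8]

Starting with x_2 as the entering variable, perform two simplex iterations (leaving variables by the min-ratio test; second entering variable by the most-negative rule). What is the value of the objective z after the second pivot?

Ratio test on column x_2 — row 1: 6/1 = 6; row 2: 8/2 = 4. Minimum is 4 at row 2 (x_3 leaves); pivot element 2.
Pivot on row 2; the obj-row RHS becomes 8 − (-3)·4 = 20.
Next entering variable (most negative obj-row entry -2): x_4.
Ratio test on column x_4 — row 1: 2/2 = 1; row 2: entry 0 ≤ 0. Minimum is 1 at row 1 (s1 leaves); pivot element 2.
After the second pivot the obj-row RHS is 20 − (-2)·1 = 22.

22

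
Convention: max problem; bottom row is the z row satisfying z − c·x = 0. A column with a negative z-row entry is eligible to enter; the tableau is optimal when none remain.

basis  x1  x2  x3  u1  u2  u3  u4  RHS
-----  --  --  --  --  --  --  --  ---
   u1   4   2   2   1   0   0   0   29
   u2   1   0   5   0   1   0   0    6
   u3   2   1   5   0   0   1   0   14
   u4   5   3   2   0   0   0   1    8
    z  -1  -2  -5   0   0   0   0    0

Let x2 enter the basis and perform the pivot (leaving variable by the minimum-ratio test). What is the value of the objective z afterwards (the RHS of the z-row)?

16/3

Ratio test on column x2 — row 1: 29/2 = 29/2; row 2: entry 0 ≤ 0; row 3: 14/1 = 14; row 4: 8/3 = 8/3. Minimum is 8/3 at row 4 (u4 leaves); pivot element 3.
Pivot on row 4; the z-row RHS becomes 0 − (-2)·(8/3) = 16/3.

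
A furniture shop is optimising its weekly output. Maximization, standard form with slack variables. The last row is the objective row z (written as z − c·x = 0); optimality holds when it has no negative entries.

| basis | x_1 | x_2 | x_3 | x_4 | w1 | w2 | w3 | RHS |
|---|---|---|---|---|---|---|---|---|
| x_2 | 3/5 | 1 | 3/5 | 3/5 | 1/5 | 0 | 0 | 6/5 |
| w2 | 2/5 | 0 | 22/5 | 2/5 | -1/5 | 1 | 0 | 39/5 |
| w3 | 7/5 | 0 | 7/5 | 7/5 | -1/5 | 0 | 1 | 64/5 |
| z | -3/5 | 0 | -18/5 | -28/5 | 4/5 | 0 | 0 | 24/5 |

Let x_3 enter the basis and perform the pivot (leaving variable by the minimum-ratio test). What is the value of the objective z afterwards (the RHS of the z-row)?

123/11

Ratio test on column x_3 — row 1: (6/5)/(3/5) = 2; row 2: (39/5)/(22/5) = 39/22; row 3: (64/5)/(7/5) = 64/7. Minimum is 39/22 at row 2 (w2 leaves); pivot element 22/5.
Pivot on row 2; the z-row RHS becomes 24/5 − (-18/5)·(39/22) = 123/11.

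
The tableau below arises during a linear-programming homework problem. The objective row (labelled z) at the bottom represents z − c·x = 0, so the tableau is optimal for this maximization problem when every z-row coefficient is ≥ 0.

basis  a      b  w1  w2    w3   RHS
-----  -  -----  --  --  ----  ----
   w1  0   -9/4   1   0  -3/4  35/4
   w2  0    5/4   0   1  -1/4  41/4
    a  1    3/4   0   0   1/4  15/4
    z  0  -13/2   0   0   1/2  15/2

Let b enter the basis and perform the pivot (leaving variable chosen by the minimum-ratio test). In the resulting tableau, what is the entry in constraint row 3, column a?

4/3

Ratio test on column b — row 1: entry -9/4 ≤ 0; row 2: (41/4)/(5/4) = 41/5; row 3: (15/4)/(3/4) = 5. Minimum is 5 at row 3 (a leaves); pivot element 3/4.
Divide row 3 by 3/4; eliminate column b from the other rows.
In the new row 3, the a entry is the old entry divided by the pivot: 1/(3/4) = 4/3.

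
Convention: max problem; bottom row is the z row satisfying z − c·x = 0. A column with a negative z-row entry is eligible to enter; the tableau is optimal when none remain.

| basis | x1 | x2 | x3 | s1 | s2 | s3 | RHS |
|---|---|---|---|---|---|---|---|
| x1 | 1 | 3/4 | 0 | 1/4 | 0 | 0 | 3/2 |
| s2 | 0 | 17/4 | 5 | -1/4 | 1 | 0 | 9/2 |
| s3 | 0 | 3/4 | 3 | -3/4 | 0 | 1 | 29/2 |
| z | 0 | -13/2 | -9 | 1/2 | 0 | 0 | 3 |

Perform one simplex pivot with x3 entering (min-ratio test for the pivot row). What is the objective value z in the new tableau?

Ratio test on column x3 — row 1: entry 0 ≤ 0; row 2: (9/2)/5 = 9/10; row 3: (29/2)/3 = 29/6. Minimum is 9/10 at row 2 (s2 leaves); pivot element 5.
Pivot on row 2; the z-row RHS becomes 3 − (-9)·(9/10) = 111/10.

111/10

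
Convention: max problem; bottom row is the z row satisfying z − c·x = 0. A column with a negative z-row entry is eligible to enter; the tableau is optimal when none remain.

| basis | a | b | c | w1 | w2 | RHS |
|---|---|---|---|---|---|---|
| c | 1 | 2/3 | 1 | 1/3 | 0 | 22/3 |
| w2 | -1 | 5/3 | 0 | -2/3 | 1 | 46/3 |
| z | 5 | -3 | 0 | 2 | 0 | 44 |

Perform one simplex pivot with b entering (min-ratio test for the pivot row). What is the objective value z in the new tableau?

358/5

Ratio test on column b — row 1: (22/3)/(2/3) = 11; row 2: (46/3)/(5/3) = 46/5. Minimum is 46/5 at row 2 (w2 leaves); pivot element 5/3.
Pivot on row 2; the z-row RHS becomes 44 − (-3)·(46/5) = 358/5.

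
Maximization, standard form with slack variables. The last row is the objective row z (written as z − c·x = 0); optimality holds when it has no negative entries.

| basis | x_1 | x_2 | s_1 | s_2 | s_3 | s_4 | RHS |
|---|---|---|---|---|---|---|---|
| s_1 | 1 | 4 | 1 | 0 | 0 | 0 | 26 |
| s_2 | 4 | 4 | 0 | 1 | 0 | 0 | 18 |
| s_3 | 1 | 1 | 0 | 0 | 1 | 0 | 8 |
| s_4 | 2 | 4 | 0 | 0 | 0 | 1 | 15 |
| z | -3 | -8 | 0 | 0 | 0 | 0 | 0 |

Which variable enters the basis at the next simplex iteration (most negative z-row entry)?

x_2

Negative z-row entries: x_1: -3, x_2: -8.
The most negative is -8 in column x_2, so x_2 enters.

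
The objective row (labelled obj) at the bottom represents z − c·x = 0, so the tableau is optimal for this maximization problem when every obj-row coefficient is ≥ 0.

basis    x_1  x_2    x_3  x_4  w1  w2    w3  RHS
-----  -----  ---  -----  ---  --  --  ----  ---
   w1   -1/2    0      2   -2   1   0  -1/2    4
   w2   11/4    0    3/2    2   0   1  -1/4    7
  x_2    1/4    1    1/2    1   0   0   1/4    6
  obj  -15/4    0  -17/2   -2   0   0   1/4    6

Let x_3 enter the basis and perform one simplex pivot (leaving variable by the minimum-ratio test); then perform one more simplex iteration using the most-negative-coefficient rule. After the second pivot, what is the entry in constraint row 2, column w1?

-3/14

Ratio test on column x_3 — row 1: 4/2 = 2; row 2: 7/(3/2) = 14/3; row 3: 6/(1/2) = 12. Minimum is 2 at row 1 (w1 leaves); pivot element 2.
Divide row 1 by 2; eliminate column x_3 from the other rows.
Second iteration: most negative obj-row entry is -21/2 in column x_4, so x_4 enters.
Ratio test on column x_4 — row 1: entry -1 ≤ 0; row 2: 4/(7/2) = 8/7; row 3: 5/(3/2) = 10/3. Minimum is 8/7 at row 2 (w2 leaves); pivot element 7/2.
Divide row 2 by 7/2; eliminate column x_4 from the other rows.
After both pivots, the entry at constraint row 2, column w1 is -3/14.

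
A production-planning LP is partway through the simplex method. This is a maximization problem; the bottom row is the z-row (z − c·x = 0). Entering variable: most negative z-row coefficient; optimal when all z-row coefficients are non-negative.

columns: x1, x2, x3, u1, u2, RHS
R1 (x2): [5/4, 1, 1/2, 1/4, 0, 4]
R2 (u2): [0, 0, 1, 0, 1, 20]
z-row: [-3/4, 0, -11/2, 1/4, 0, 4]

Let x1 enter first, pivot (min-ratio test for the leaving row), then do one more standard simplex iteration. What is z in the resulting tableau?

48

Ratio test on column x1 — row 1: 4/(5/4) = 16/5; row 2: entry 0 ≤ 0. Minimum is 16/5 at row 1 (x2 leaves); pivot element 5/4.
Pivot on row 1; the z-row RHS becomes 4 − (-3/4)·(16/5) = 32/5.
Next entering variable (most negative z-row entry -26/5): x3.
Ratio test on column x3 — row 1: (16/5)/(2/5) = 8; row 2: 20/1 = 20. Minimum is 8 at row 1 (x1 leaves); pivot element 2/5.
After the second pivot the z-row RHS is 32/5 − (-26/5)·8 = 48.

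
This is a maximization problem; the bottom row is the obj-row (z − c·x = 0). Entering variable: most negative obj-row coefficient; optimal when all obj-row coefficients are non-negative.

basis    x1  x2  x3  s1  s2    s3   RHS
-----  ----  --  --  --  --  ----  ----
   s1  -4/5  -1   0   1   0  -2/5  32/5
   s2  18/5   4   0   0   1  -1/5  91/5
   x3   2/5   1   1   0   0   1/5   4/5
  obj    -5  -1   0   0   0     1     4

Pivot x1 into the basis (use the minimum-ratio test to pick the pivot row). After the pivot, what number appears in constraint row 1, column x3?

2

Ratio test on column x1 — row 1: entry -4/5 ≤ 0; row 2: (91/5)/(18/5) = 91/18; row 3: (4/5)/(2/5) = 2. Minimum is 2 at row 3 (x3 leaves); pivot element 2/5.
Divide row 3 by 2/5; eliminate column x1 from the other rows.
Row 1 update in column x3: 0 − (-4/5)·(5/2) = 2.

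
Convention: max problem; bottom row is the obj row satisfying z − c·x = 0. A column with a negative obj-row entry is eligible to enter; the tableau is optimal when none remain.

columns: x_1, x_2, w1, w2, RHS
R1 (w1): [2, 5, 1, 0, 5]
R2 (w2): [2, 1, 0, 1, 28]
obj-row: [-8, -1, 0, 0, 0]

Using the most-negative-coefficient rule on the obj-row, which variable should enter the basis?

x_1

Negative obj-row entries: x_1: -8, x_2: -1.
The most negative is -8 in column x_1, so x_1 enters.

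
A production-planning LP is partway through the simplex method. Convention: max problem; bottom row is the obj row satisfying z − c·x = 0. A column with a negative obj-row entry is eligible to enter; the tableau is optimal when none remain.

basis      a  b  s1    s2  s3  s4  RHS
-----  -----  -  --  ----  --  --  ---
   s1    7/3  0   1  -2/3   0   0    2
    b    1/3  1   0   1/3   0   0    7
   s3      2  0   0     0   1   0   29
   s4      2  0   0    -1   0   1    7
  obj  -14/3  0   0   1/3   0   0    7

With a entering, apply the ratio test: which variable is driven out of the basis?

s1

Column a entries and ratios — s1: 2/(7/3) = 6/7; b: 7/(1/3) = 21; s3: 29/2 = 29/2; s4: 7/2 = 7/2.
Smallest ratio is 6/7 in the row of s1, so s1 leaves.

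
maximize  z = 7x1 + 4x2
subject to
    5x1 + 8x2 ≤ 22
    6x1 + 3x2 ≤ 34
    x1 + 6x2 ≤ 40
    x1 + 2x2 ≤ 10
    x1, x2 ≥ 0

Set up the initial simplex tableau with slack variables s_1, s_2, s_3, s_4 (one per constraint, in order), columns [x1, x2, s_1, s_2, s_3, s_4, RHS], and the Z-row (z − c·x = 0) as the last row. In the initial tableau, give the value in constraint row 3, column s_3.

1

Slack s_3 belongs to constraint 3; its column is the unit vector e_3, so the entry in row 3 is 1.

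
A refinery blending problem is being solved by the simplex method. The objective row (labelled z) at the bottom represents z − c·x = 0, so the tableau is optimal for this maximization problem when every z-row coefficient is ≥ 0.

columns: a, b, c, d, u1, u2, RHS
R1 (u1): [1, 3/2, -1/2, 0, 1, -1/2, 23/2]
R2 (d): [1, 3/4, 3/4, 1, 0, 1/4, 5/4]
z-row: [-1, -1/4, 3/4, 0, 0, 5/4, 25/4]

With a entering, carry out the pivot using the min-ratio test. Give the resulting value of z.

15/2

Ratio test on column a — row 1: (23/2)/1 = 23/2; row 2: (5/4)/1 = 5/4. Minimum is 5/4 at row 2 (d leaves); pivot element 1.
Pivot on row 2; the z-row RHS becomes 25/4 − (-1)·(5/4) = 15/2.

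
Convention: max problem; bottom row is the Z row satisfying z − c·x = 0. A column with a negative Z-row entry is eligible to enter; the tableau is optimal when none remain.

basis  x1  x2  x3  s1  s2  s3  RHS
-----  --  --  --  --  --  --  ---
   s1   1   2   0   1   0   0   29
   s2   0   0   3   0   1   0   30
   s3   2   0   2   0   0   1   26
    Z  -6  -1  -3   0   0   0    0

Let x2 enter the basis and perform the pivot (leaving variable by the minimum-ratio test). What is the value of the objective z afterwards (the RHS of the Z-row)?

Ratio test on column x2 — row 1: 29/2 = 29/2; row 2: entry 0 ≤ 0; row 3: entry 0 ≤ 0. Minimum is 29/2 at row 1 (s1 leaves); pivot element 2.
Pivot on row 1; the Z-row RHS becomes 0 − (-1)·(29/2) = 29/2.

29/2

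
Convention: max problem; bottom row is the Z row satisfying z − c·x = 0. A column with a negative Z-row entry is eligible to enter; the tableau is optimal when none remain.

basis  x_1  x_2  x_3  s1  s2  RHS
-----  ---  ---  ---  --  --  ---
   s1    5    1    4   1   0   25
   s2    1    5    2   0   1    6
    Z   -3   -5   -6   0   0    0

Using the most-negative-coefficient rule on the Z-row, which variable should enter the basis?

x_3

Negative Z-row entries: x_1: -3, x_2: -5, x_3: -6.
The most negative is -6 in column x_3, so x_3 enters.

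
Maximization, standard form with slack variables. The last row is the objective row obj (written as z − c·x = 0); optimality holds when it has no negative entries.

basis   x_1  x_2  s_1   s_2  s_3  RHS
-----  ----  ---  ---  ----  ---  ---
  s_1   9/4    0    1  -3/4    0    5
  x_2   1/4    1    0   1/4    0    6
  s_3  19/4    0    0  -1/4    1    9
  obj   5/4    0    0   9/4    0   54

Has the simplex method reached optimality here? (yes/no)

yes

Every obj-row coefficient is ≥ 0, so the tableau is optimal.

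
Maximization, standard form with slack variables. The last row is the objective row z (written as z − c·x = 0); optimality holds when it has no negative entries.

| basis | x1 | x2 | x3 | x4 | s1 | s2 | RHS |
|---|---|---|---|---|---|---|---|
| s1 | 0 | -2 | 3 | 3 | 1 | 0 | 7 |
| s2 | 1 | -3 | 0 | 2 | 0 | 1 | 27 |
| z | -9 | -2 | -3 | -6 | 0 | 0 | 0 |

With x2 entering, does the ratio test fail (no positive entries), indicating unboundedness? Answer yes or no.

yes

Every constraint-row entry in column x2 is ≤ 0, so increasing x2 is unbounded.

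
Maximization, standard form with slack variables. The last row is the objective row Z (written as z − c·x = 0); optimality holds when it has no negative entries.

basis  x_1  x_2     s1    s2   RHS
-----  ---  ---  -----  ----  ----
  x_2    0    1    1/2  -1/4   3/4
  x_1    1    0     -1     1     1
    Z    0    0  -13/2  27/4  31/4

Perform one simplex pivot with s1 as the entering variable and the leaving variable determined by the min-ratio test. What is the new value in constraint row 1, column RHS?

Ratio test on column s1 — row 1: (3/4)/(1/2) = 3/2; row 2: entry -1 ≤ 0. Minimum is 3/2 at row 1 (x_2 leaves); pivot element 1/2.
Divide row 1 by 1/2; eliminate column s1 from the other rows.
In the new row 1, the RHS entry is the old entry divided by the pivot: (3/4)/(1/2) = 3/2.

3/2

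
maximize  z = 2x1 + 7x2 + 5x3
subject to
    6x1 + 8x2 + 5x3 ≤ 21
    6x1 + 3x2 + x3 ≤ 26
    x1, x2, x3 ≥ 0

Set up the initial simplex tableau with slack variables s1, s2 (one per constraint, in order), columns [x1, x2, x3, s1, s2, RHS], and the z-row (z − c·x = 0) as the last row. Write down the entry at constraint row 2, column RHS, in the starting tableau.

The RHS of constraint 2 is b_2 = 26.

26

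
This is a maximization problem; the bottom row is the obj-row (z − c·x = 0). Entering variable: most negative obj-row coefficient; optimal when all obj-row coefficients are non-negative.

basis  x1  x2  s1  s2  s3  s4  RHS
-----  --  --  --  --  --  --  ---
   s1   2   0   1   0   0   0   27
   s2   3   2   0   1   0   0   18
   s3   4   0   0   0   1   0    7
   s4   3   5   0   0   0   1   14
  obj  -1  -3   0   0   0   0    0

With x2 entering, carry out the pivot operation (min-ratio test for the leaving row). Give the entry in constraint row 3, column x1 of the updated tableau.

Ratio test on column x2 — row 1: entry 0 ≤ 0; row 2: 18/2 = 9; row 3: entry 0 ≤ 0; row 4: 14/5 = 14/5. Minimum is 14/5 at row 4 (s4 leaves); pivot element 5.
Divide row 4 by 5; eliminate column x2 from the other rows.
Row 3 update in column x1: 4 − 0·(3/5) = 4.

4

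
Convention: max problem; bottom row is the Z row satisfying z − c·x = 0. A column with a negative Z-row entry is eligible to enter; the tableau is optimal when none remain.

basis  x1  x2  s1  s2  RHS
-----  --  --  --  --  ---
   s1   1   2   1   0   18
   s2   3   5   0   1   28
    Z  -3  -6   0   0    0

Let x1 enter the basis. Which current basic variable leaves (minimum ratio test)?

Column x1 entries and ratios — s1: 18/1 = 18; s2: 28/3 = 28/3.
Smallest ratio is 28/3 in the row of s2, so s2 leaves.

s2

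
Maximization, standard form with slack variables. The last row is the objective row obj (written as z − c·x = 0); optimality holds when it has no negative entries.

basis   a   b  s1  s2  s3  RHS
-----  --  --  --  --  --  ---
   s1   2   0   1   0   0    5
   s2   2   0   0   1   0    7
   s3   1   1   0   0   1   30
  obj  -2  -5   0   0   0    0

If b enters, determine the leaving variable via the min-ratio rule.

Column b entries and ratios — s1: 0 ≤ 0, skip; s2: 0 ≤ 0, skip; s3: 30/1 = 30.
Smallest ratio is 30 in the row of s3, so s3 leaves.

s3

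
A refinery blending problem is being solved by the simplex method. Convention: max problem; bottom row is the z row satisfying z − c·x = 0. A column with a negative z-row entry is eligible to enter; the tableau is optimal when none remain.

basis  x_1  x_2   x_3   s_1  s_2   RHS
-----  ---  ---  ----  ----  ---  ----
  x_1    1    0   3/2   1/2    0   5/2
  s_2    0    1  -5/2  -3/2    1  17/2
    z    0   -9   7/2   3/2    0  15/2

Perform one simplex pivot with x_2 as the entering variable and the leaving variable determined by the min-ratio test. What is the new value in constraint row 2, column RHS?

17/2

Ratio test on column x_2 — row 1: entry 0 ≤ 0; row 2: (17/2)/1 = 17/2. Minimum is 17/2 at row 2 (s_2 leaves); pivot element 1.
Divide row 2 by 1; eliminate column x_2 from the other rows.
In the new row 2, the RHS entry is the old entry divided by the pivot: (17/2)/1 = 17/2.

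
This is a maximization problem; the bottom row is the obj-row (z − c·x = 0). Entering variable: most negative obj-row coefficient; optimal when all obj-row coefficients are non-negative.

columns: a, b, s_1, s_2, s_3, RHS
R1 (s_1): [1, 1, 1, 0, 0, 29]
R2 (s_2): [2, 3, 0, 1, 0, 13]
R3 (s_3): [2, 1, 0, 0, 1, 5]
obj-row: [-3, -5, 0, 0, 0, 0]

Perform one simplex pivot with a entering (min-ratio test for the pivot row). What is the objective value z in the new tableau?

15/2

Ratio test on column a — row 1: 29/1 = 29; row 2: 13/2 = 13/2; row 3: 5/2 = 5/2. Minimum is 5/2 at row 3 (s_3 leaves); pivot element 2.
Pivot on row 3; the obj-row RHS becomes 0 − (-3)·(5/2) = 15/2.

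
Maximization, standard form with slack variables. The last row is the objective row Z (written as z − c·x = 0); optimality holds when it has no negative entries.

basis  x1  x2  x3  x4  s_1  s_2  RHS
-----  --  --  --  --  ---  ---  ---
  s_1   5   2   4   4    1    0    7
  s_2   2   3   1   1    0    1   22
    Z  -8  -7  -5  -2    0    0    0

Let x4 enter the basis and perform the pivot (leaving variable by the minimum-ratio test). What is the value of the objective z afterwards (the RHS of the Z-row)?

7/2

Ratio test on column x4 — row 1: 7/4 = 7/4; row 2: 22/1 = 22. Minimum is 7/4 at row 1 (s_1 leaves); pivot element 4.
Pivot on row 1; the Z-row RHS becomes 0 − (-2)·(7/4) = 7/2.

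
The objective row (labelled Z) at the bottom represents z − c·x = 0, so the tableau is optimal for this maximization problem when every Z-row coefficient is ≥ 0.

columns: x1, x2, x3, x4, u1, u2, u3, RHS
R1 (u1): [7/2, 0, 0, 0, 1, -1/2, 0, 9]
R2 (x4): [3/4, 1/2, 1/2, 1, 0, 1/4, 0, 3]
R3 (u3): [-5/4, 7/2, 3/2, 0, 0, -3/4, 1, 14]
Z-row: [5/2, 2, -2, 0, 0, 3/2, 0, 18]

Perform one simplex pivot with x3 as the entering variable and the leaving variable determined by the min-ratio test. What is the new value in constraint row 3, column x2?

Ratio test on column x3 — row 1: entry 0 ≤ 0; row 2: 3/(1/2) = 6; row 3: 14/(3/2) = 28/3. Minimum is 6 at row 2 (x4 leaves); pivot element 1/2.
Divide row 2 by 1/2; eliminate column x3 from the other rows.
Row 3 update in column x2: 7/2 − (3/2)·1 = 2.

2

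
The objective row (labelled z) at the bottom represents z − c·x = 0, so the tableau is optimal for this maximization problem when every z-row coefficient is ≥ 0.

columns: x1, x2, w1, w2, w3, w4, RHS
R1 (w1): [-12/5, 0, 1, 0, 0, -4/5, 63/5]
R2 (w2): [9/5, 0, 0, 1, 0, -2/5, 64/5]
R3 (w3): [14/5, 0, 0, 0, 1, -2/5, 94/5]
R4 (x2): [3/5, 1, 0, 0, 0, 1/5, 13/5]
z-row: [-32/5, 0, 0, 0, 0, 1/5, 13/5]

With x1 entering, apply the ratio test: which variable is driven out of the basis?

Column x1 entries and ratios — w1: -12/5 ≤ 0, skip; w2: (64/5)/(9/5) = 64/9; w3: (94/5)/(14/5) = 47/7; x2: (13/5)/(3/5) = 13/3.
Smallest ratio is 13/3 in the row of x2, so x2 leaves.

x2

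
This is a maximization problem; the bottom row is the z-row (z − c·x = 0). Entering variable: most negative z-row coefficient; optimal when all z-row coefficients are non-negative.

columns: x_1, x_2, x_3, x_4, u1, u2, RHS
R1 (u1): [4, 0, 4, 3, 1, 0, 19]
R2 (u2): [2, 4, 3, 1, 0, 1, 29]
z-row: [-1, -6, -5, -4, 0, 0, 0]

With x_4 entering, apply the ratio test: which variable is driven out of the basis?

Column x_4 entries and ratios — u1: 19/3 = 19/3; u2: 29/1 = 29.
Smallest ratio is 19/3 in the row of u1, so u1 leaves.

u1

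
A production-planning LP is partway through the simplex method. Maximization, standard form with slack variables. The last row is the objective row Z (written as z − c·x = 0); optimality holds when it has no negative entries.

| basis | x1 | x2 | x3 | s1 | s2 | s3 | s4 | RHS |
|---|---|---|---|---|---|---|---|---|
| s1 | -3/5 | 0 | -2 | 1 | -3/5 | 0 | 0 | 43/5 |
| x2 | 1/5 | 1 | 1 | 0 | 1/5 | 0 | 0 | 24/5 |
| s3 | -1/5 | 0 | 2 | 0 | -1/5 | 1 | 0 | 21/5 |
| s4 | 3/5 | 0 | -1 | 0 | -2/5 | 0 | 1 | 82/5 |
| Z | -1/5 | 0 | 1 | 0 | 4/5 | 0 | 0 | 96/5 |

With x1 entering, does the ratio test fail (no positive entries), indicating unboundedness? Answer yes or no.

Column x1 has positive entries in row(s) 2, 4, so the ratio test bounds it — not unbounded.

no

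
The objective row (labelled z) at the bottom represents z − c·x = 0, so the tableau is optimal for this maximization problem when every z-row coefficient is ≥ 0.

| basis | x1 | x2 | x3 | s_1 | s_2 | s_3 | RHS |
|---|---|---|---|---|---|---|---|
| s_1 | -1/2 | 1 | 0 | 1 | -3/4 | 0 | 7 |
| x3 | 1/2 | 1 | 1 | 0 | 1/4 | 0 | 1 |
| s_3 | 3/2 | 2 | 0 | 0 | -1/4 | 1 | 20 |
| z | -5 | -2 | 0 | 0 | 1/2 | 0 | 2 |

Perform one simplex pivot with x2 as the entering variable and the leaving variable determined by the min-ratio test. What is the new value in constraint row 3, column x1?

Ratio test on column x2 — row 1: 7/1 = 7; row 2: 1/1 = 1; row 3: 20/2 = 10. Minimum is 1 at row 2 (x3 leaves); pivot element 1.
Divide row 2 by 1; eliminate column x2 from the other rows.
Row 3 update in column x1: 3/2 − 2·(1/2) = 1/2.

1/2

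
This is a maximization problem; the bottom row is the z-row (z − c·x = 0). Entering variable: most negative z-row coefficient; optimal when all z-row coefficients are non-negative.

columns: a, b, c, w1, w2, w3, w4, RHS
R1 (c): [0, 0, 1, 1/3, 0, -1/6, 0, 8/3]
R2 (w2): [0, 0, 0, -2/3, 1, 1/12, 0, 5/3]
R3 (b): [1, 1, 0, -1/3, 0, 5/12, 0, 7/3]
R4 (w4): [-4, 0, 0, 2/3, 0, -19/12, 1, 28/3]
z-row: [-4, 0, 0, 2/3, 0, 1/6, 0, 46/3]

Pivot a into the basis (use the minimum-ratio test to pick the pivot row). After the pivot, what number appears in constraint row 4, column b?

4

Ratio test on column a — row 1: entry 0 ≤ 0; row 2: entry 0 ≤ 0; row 3: (7/3)/1 = 7/3; row 4: entry -4 ≤ 0. Minimum is 7/3 at row 3 (b leaves); pivot element 1.
Divide row 3 by 1; eliminate column a from the other rows.
Row 4 update in column b: 0 − (-4)·1 = 4.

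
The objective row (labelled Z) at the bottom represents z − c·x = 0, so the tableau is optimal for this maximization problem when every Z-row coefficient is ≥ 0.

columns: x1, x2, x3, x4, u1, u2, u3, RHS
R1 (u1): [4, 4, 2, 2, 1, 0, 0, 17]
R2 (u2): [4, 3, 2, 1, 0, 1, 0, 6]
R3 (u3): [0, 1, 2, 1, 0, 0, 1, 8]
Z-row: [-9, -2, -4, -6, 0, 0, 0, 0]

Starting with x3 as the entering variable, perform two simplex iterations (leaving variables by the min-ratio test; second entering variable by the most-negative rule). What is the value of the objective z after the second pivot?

Ratio test on column x3 — row 1: 17/2 = 17/2; row 2: 6/2 = 3; row 3: 8/2 = 4. Minimum is 3 at row 2 (u2 leaves); pivot element 2.
Pivot on row 2; the Z-row RHS becomes 0 − (-4)·3 = 12.
Next entering variable (most negative Z-row entry -4): x4.
Ratio test on column x4 — row 1: 11/1 = 11; row 2: 3/(1/2) = 6; row 3: entry 0 ≤ 0. Minimum is 6 at row 2 (x3 leaves); pivot element 1/2.
After the second pivot the Z-row RHS is 12 − (-4)·6 = 36.

36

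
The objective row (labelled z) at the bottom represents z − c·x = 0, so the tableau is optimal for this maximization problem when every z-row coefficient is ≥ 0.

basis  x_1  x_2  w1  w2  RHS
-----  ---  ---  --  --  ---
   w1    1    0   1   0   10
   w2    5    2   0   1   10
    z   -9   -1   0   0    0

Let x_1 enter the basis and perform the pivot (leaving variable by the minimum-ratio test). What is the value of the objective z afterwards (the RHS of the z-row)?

Ratio test on column x_1 — row 1: 10/1 = 10; row 2: 10/5 = 2. Minimum is 2 at row 2 (w2 leaves); pivot element 5.
Pivot on row 2; the z-row RHS becomes 0 − (-9)·2 = 18.

18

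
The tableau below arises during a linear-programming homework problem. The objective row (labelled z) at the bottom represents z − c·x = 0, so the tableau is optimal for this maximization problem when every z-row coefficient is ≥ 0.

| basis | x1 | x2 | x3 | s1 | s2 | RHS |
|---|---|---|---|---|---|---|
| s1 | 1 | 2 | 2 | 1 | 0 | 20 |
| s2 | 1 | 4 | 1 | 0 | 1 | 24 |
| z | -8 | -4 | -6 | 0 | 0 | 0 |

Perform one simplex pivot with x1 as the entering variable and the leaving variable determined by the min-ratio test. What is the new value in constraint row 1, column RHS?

20

Ratio test on column x1 — row 1: 20/1 = 20; row 2: 24/1 = 24. Minimum is 20 at row 1 (s1 leaves); pivot element 1.
Divide row 1 by 1; eliminate column x1 from the other rows.
In the new row 1, the RHS entry is the old entry divided by the pivot: 20/1 = 20.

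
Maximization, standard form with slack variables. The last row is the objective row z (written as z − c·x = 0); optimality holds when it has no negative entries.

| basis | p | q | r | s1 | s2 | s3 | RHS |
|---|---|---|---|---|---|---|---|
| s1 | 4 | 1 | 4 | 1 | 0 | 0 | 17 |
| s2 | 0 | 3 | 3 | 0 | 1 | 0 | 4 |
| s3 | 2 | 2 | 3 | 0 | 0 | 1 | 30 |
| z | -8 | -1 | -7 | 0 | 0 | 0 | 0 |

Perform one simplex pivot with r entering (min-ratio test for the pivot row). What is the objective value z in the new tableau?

Ratio test on column r — row 1: 17/4 = 17/4; row 2: 4/3 = 4/3; row 3: 30/3 = 10. Minimum is 4/3 at row 2 (s2 leaves); pivot element 3.
Pivot on row 2; the z-row RHS becomes 0 − (-7)·(4/3) = 28/3.

28/3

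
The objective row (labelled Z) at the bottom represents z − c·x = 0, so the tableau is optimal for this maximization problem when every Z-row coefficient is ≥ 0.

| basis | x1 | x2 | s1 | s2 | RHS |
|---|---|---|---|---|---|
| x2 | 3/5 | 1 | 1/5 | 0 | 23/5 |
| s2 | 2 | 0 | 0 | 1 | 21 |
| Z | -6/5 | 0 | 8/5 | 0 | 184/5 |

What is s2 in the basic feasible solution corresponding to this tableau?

s2 is basic (row 2); its value is the RHS of that row, 21.

21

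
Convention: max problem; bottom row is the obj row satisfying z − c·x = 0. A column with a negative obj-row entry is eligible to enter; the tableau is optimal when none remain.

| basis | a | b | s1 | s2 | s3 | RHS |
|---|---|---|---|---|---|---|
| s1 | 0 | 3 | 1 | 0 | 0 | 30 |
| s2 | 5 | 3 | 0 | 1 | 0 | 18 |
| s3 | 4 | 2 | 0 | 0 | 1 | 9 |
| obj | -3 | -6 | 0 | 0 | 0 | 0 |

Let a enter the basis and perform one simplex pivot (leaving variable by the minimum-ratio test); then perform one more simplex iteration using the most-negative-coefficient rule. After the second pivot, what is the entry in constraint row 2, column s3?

Ratio test on column a — row 1: entry 0 ≤ 0; row 2: 18/5 = 18/5; row 3: 9/4 = 9/4. Minimum is 9/4 at row 3 (s3 leaves); pivot element 4.
Divide row 3 by 4; eliminate column a from the other rows.
Second iteration: most negative obj-row entry is -9/2 in column b, so b enters.
Ratio test on column b — row 1: 30/3 = 10; row 2: (27/4)/(1/2) = 27/2; row 3: (9/4)/(1/2) = 9/2. Minimum is 9/2 at row 3 (a leaves); pivot element 1/2.
Divide row 3 by 1/2; eliminate column b from the other rows.
After both pivots, the entry at constraint row 2, column s3 is -3/2.

-3/2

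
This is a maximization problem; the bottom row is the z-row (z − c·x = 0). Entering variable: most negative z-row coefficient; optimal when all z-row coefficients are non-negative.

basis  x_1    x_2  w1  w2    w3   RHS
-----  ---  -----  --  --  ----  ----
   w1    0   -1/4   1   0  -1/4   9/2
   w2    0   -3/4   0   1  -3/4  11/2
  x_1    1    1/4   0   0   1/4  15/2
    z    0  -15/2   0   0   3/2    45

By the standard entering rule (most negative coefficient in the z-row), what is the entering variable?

Negative z-row entries: x_2: -15/2.
The most negative is -15/2 in column x_2, so x_2 enters.

x_2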